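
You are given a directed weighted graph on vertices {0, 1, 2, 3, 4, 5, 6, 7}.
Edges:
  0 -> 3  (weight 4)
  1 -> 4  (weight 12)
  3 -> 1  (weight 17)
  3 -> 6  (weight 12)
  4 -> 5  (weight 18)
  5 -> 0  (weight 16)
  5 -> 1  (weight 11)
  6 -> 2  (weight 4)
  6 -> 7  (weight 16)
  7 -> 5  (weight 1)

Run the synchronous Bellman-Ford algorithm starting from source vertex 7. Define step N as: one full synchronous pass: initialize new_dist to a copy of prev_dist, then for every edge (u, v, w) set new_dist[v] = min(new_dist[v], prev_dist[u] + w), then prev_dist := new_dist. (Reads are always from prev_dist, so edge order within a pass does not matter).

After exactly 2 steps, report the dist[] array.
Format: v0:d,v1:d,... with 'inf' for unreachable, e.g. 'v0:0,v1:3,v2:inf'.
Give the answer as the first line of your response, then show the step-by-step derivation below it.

v0:17,v1:12,v2:inf,v3:inf,v4:inf,v5:1,v6:inf,v7:0

step 1: dist = v0:inf,v1:inf,v2:inf,v3:inf,v4:inf,v5:1,v6:inf,v7:0
step 2: dist = v0:17,v1:12,v2:inf,v3:inf,v4:inf,v5:1,v6:inf,v7:0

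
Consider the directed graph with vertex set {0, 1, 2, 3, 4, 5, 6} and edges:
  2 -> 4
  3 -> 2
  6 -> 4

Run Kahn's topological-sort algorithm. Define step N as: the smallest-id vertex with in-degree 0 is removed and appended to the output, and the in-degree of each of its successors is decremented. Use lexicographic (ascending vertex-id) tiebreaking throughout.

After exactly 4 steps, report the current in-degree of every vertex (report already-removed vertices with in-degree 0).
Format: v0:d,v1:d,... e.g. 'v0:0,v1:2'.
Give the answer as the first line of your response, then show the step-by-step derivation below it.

v0:0,v1:0,v2:0,v3:0,v4:1,v5:0,v6:0

step 1: output 0; order=[0]; indeg=(0,0,1,0,2,0,0)
step 2: output 1; order=[0,1]; indeg=(0,0,1,0,2,0,0)
step 3: output 3; order=[0,1,3]; indeg=(0,0,0,0,2,0,0)
step 4: output 2; order=[0,1,3,2]; indeg=(0,0,0,0,1,0,0)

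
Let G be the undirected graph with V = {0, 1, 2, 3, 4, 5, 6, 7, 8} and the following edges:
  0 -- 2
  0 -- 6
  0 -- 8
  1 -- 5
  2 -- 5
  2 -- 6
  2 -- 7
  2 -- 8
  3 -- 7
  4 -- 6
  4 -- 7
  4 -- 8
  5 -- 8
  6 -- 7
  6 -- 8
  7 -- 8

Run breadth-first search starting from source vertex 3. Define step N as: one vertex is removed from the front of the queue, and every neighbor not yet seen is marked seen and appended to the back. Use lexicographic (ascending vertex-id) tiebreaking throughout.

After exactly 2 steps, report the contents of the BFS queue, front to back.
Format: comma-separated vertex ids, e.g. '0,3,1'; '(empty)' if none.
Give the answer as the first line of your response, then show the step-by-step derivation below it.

2,4,6,8

step 1: dequeue 3; queue=[7]; order=3
step 2: dequeue 7; queue=[2,4,6,8]; order=3,7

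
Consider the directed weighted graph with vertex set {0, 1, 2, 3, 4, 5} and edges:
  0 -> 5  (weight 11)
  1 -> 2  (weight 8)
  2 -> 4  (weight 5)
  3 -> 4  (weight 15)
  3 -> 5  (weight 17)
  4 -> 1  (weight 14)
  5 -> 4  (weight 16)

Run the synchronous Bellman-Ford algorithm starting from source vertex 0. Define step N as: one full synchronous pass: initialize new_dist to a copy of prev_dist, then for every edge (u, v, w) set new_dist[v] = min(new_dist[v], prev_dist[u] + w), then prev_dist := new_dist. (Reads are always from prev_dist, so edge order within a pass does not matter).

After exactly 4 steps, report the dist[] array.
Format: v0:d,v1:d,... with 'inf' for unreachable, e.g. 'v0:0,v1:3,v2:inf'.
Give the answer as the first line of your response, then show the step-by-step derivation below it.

v0:0,v1:41,v2:49,v3:inf,v4:27,v5:11

step 1: dist = v0:0,v1:inf,v2:inf,v3:inf,v4:inf,v5:11
step 2: dist = v0:0,v1:inf,v2:inf,v3:inf,v4:27,v5:11
step 3: dist = v0:0,v1:41,v2:inf,v3:inf,v4:27,v5:11
step 4: dist = v0:0,v1:41,v2:49,v3:inf,v4:27,v5:11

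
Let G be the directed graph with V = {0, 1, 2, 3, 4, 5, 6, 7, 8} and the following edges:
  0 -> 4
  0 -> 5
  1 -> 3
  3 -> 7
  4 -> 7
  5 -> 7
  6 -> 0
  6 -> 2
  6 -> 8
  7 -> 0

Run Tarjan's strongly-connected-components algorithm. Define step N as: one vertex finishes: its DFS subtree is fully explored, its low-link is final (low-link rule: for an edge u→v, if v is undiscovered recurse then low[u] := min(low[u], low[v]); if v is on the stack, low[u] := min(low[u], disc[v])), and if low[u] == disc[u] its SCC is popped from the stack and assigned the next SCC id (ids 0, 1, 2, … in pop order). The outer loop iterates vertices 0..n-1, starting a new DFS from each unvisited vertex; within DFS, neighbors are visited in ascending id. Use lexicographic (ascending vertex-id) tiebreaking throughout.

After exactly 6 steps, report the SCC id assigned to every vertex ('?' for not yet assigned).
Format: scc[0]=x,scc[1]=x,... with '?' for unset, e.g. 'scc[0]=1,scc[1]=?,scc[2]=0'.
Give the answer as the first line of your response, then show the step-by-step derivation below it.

scc[0]=0,scc[1]=2,scc[2]=?,scc[3]=1,scc[4]=0,scc[5]=0,scc[6]=?,scc[7]=0,scc[8]=?

step 1: low=(low[0]=0,low[1]=?,low[2]=?,low[3]=?,low[4]=1,low[5]=?,low[6]=?,low[7]=0,low[8]=?); scc=(scc[0]=?,scc[1]=?,scc[2]=?,scc[3]=?,scc[4]=?,scc[5]=?,scc[6]=?,scc[7]=?,scc[8]=?)
step 2: low=(low[0]=0,low[1]=?,low[2]=?,low[3]=?,low[4]=0,low[5]=?,low[6]=?,low[7]=0,low[8]=?); scc=(scc[0]=?,scc[1]=?,scc[2]=?,scc[3]=?,scc[4]=?,scc[5]=?,scc[6]=?,scc[7]=?,scc[8]=?)
step 3: low=(low[0]=0,low[1]=?,low[2]=?,low[3]=?,low[4]=0,low[5]=2,low[6]=?,low[7]=0,low[8]=?); scc=(scc[0]=?,scc[1]=?,scc[2]=?,scc[3]=?,scc[4]=?,scc[5]=?,scc[6]=?,scc[7]=?,scc[8]=?)
step 4: low=(low[0]=0,low[1]=?,low[2]=?,low[3]=?,low[4]=0,low[5]=2,low[6]=?,low[7]=0,low[8]=?); scc=(scc[0]=0,scc[1]=?,scc[2]=?,scc[3]=?,scc[4]=0,scc[5]=0,scc[6]=?,scc[7]=0,scc[8]=?)
step 5: low=(low[0]=0,low[1]=4,low[2]=?,low[3]=5,low[4]=0,low[5]=2,low[6]=?,low[7]=0,low[8]=?); scc=(scc[0]=0,scc[1]=?,scc[2]=?,scc[3]=1,scc[4]=0,scc[5]=0,scc[6]=?,scc[7]=0,scc[8]=?)
step 6: low=(low[0]=0,low[1]=4,low[2]=?,low[3]=5,low[4]=0,low[5]=2,low[6]=?,low[7]=0,low[8]=?); scc=(scc[0]=0,scc[1]=2,scc[2]=?,scc[3]=1,scc[4]=0,scc[5]=0,scc[6]=?,scc[7]=0,scc[8]=?)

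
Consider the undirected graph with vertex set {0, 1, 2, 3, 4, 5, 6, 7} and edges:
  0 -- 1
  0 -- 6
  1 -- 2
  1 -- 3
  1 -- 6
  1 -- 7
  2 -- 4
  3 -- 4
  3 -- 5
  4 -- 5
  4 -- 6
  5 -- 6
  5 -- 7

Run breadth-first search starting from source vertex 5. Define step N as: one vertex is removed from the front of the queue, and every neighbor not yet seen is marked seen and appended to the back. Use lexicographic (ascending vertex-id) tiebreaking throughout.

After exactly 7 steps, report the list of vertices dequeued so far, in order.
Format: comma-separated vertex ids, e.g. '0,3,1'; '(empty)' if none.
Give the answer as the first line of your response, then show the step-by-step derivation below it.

5,3,4,6,7,1,2

step 1: dequeue 5; queue=[3,4,6,7]; order=5
step 2: dequeue 3; queue=[4,6,7,1]; order=5,3
step 3: dequeue 4; queue=[6,7,1,2]; order=5,3,4
step 4: dequeue 6; queue=[7,1,2,0]; order=5,3,4,6
step 5: dequeue 7; queue=[1,2,0]; order=5,3,4,6,7
step 6: dequeue 1; queue=[2,0]; order=5,3,4,6,7,1
step 7: dequeue 2; queue=[0]; order=5,3,4,6,7,1,2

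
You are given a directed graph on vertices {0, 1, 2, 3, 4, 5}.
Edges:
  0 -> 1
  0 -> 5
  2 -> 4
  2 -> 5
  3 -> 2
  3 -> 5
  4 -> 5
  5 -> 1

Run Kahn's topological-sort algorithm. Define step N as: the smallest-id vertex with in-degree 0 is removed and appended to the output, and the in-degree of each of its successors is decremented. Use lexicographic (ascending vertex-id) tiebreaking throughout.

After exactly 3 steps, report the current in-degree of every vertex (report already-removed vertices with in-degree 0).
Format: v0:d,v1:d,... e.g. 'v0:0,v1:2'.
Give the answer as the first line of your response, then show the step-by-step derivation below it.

v0:0,v1:1,v2:0,v3:0,v4:0,v5:1

step 1: output 0; order=[0]; indeg=(0,1,1,0,1,3)
step 2: output 3; order=[0,3]; indeg=(0,1,0,0,1,2)
step 3: output 2; order=[0,3,2]; indeg=(0,1,0,0,0,1)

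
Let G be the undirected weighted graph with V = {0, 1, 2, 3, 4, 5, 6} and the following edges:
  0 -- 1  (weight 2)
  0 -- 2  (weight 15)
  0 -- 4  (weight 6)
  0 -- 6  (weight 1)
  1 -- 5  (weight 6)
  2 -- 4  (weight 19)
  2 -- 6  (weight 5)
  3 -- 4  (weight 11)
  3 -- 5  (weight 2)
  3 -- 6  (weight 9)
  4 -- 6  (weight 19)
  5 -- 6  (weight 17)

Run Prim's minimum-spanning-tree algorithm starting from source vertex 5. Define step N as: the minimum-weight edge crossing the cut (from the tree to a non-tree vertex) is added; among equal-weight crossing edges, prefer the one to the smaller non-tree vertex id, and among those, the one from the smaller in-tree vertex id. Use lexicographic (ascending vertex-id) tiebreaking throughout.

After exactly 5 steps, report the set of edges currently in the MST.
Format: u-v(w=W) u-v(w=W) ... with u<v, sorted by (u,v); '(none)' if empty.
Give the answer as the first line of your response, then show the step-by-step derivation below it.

0-1(w=2) 0-6(w=1) 1-5(w=6) 2-6(w=5) 3-5(w=2)

step 1: add edge 3-5 (w=2); MST = {3-5(w=2)}
step 2: add edge 1-5 (w=6); MST = {1-5(w=6) 3-5(w=2)}
step 3: add edge 0-1 (w=2); MST = {0-1(w=2) 1-5(w=6) 3-5(w=2)}
step 4: add edge 0-6 (w=1); MST = {0-1(w=2) 0-6(w=1) 1-5(w=6) 3-5(w=2)}
step 5: add edge 2-6 (w=5); MST = {0-1(w=2) 0-6(w=1) 1-5(w=6) 2-6(w=5) 3-5(w=2)}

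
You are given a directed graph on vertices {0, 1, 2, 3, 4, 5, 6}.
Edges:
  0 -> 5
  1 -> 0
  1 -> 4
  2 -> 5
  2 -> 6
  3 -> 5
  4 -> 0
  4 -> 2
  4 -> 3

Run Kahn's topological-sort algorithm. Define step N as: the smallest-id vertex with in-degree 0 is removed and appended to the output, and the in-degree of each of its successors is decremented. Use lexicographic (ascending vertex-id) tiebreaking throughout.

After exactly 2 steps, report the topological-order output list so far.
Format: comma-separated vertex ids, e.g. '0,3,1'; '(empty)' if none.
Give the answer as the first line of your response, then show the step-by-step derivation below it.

1,4

step 1: output 1; order=[1]; indeg=(1,0,1,1,0,3,1)
step 2: output 4; order=[1,4]; indeg=(0,0,0,0,0,3,1)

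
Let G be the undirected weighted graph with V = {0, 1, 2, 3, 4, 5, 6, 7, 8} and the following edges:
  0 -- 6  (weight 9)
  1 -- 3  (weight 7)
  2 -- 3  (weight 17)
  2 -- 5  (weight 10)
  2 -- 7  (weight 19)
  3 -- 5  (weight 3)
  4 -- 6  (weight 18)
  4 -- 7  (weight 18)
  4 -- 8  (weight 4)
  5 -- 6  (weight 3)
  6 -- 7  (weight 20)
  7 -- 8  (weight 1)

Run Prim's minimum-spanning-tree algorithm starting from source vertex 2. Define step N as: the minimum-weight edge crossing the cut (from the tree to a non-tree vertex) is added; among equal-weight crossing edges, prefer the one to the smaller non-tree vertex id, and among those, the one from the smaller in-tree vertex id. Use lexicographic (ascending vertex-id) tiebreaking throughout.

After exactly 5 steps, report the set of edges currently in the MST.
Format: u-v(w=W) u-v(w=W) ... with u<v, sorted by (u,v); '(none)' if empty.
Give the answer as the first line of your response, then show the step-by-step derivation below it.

0-6(w=9) 1-3(w=7) 2-5(w=10) 3-5(w=3) 5-6(w=3)

step 1: add edge 2-5 (w=10); MST = {2-5(w=10)}
step 2: add edge 3-5 (w=3); MST = {2-5(w=10) 3-5(w=3)}
step 3: add edge 5-6 (w=3); MST = {2-5(w=10) 3-5(w=3) 5-6(w=3)}
step 4: add edge 1-3 (w=7); MST = {1-3(w=7) 2-5(w=10) 3-5(w=3) 5-6(w=3)}
step 5: add edge 0-6 (w=9); MST = {0-6(w=9) 1-3(w=7) 2-5(w=10) 3-5(w=3) 5-6(w=3)}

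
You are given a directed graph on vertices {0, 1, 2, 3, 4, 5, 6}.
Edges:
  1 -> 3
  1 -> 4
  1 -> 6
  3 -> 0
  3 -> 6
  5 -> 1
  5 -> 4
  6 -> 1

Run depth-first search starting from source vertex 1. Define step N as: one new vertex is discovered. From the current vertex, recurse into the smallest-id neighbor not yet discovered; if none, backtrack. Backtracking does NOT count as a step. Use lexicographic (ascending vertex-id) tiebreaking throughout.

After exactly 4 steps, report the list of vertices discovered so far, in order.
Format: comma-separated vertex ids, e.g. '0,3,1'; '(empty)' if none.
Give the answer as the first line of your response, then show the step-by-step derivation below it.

1,3,0,6

step 1: discover 1; path=1; order=1
step 2: discover 3; path=1>3; order=1,3
step 3: discover 0; path=1>3>0; order=1,3,0
step 4: discover 6; path=1>3>6; order=1,3,0,6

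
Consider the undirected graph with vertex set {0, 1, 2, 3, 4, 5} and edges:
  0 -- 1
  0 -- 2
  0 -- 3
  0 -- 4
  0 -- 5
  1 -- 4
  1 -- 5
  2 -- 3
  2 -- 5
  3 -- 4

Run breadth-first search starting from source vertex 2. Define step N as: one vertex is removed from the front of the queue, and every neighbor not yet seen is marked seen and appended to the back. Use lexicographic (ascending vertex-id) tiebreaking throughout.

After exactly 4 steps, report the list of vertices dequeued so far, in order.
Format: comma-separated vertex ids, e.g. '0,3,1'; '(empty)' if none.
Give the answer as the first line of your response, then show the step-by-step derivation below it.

2,0,3,5

step 1: dequeue 2; queue=[0,3,5]; order=2
step 2: dequeue 0; queue=[3,5,1,4]; order=2,0
step 3: dequeue 3; queue=[5,1,4]; order=2,0,3
step 4: dequeue 5; queue=[1,4]; order=2,0,3,5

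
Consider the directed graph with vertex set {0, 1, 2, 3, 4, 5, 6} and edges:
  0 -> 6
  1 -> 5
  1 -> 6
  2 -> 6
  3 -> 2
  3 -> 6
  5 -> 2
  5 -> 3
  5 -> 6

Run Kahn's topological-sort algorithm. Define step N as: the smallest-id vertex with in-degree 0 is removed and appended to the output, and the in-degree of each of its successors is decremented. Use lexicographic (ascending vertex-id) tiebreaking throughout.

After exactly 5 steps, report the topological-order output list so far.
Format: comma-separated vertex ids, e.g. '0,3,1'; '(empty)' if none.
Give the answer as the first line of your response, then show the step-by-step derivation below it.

0,1,4,5,3

step 1: output 0; order=[0]; indeg=(0,0,2,1,0,1,4)
step 2: output 1; order=[0,1]; indeg=(0,0,2,1,0,0,3)
step 3: output 4; order=[0,1,4]; indeg=(0,0,2,1,0,0,3)
step 4: output 5; order=[0,1,4,5]; indeg=(0,0,1,0,0,0,2)
step 5: output 3; order=[0,1,4,5,3]; indeg=(0,0,0,0,0,0,1)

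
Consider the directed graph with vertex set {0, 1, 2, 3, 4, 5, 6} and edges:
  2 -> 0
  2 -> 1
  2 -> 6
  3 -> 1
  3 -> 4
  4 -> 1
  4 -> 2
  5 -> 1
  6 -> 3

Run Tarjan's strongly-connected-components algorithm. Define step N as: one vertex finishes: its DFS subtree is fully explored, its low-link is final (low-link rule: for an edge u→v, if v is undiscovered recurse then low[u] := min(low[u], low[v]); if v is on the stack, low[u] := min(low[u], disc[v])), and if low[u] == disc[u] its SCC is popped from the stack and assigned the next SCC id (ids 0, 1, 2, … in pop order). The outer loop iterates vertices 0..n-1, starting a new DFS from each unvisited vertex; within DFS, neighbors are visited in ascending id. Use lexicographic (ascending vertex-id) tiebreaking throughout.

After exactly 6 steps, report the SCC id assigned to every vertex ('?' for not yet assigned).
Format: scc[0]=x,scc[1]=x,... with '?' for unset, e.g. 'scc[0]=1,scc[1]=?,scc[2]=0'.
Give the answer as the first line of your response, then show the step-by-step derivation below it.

scc[0]=0,scc[1]=1,scc[2]=2,scc[3]=2,scc[4]=2,scc[5]=?,scc[6]=2

step 1: low=(low[0]=0,low[1]=?,low[2]=?,low[3]=?,low[4]=?,low[5]=?,low[6]=?); scc=(scc[0]=0,scc[1]=?,scc[2]=?,scc[3]=?,scc[4]=?,scc[5]=?,scc[6]=?)
step 2: low=(low[0]=0,low[1]=1,low[2]=?,low[3]=?,low[4]=?,low[5]=?,low[6]=?); scc=(scc[0]=0,scc[1]=1,scc[2]=?,scc[3]=?,scc[4]=?,scc[5]=?,scc[6]=?)
step 3: low=(low[0]=0,low[1]=1,low[2]=2,low[3]=4,low[4]=2,low[5]=?,low[6]=3); scc=(scc[0]=0,scc[1]=1,scc[2]=?,scc[3]=?,scc[4]=?,scc[5]=?,scc[6]=?)
step 4: low=(low[0]=0,low[1]=1,low[2]=2,low[3]=2,low[4]=2,low[5]=?,low[6]=3); scc=(scc[0]=0,scc[1]=1,scc[2]=?,scc[3]=?,scc[4]=?,scc[5]=?,scc[6]=?)
step 5: low=(low[0]=0,low[1]=1,low[2]=2,low[3]=2,low[4]=2,low[5]=?,low[6]=2); scc=(scc[0]=0,scc[1]=1,scc[2]=?,scc[3]=?,scc[4]=?,scc[5]=?,scc[6]=?)
step 6: low=(low[0]=0,low[1]=1,low[2]=2,low[3]=2,low[4]=2,low[5]=?,low[6]=2); scc=(scc[0]=0,scc[1]=1,scc[2]=2,scc[3]=2,scc[4]=2,scc[5]=?,scc[6]=2)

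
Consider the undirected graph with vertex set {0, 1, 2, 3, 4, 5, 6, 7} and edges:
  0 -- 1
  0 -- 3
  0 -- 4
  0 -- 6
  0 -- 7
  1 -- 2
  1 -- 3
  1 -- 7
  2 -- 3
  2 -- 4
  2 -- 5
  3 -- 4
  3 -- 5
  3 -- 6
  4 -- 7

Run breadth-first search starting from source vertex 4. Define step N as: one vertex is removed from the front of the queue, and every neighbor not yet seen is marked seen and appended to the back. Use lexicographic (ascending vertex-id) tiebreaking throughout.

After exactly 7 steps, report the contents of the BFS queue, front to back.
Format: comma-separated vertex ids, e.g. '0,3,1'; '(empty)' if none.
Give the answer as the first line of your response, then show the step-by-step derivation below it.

5

step 1: dequeue 4; queue=[0,2,3,7]; order=4
step 2: dequeue 0; queue=[2,3,7,1,6]; order=4,0
step 3: dequeue 2; queue=[3,7,1,6,5]; order=4,0,2
step 4: dequeue 3; queue=[7,1,6,5]; order=4,0,2,3
step 5: dequeue 7; queue=[1,6,5]; order=4,0,2,3,7
step 6: dequeue 1; queue=[6,5]; order=4,0,2,3,7,1
step 7: dequeue 6; queue=[5]; order=4,0,2,3,7,1,6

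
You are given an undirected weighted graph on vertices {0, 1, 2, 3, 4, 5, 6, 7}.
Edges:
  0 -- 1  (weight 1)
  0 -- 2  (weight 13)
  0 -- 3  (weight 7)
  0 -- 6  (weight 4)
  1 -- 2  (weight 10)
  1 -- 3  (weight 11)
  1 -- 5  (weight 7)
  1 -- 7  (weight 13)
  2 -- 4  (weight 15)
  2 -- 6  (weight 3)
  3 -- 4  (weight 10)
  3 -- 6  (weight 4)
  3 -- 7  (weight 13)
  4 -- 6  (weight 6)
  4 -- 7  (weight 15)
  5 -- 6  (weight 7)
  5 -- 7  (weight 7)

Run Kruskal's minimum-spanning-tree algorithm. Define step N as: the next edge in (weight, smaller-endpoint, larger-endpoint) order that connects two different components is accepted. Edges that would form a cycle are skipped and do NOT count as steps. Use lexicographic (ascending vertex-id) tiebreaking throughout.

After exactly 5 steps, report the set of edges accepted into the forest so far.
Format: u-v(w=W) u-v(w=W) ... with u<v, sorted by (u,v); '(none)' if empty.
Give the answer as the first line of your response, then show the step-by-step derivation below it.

0-1(w=1) 0-6(w=4) 2-6(w=3) 3-6(w=4) 4-6(w=6)

step 1: add edge 0-1 (w=1); MST = {0-1(w=1)}
step 2: add edge 2-6 (w=3); MST = {0-1(w=1) 2-6(w=3)}
step 3: add edge 0-6 (w=4); MST = {0-1(w=1) 0-6(w=4) 2-6(w=3)}
step 4: add edge 3-6 (w=4); MST = {0-1(w=1) 0-6(w=4) 2-6(w=3) 3-6(w=4)}
step 5: add edge 4-6 (w=6); MST = {0-1(w=1) 0-6(w=4) 2-6(w=3) 3-6(w=4) 4-6(w=6)}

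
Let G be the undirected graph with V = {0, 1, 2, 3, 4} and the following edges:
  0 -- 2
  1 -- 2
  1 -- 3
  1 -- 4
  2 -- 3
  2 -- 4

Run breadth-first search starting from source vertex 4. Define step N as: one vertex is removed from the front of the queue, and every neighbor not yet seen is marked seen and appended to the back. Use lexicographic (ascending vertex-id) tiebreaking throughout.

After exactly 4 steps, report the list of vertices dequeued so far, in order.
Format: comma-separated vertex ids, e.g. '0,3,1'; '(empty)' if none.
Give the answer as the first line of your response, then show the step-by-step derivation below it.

4,1,2,3

step 1: dequeue 4; queue=[1,2]; order=4
step 2: dequeue 1; queue=[2,3]; order=4,1
step 3: dequeue 2; queue=[3,0]; order=4,1,2
step 4: dequeue 3; queue=[0]; order=4,1,2,3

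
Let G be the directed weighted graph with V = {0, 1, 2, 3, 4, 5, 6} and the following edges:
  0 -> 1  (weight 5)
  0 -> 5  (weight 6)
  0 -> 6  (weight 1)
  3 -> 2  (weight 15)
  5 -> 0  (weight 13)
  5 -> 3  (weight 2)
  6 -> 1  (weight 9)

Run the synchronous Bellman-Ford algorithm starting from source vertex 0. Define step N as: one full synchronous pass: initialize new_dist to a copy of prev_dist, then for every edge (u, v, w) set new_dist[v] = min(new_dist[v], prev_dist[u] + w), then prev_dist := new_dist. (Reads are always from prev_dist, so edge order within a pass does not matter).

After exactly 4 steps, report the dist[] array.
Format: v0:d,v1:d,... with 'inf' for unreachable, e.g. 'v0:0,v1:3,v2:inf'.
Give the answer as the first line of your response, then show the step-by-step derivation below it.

v0:0,v1:5,v2:23,v3:8,v4:inf,v5:6,v6:1

step 1: dist = v0:0,v1:5,v2:inf,v3:inf,v4:inf,v5:6,v6:1
step 2: dist = v0:0,v1:5,v2:inf,v3:8,v4:inf,v5:6,v6:1
step 3: dist = v0:0,v1:5,v2:23,v3:8,v4:inf,v5:6,v6:1
step 4: dist = v0:0,v1:5,v2:23,v3:8,v4:inf,v5:6,v6:1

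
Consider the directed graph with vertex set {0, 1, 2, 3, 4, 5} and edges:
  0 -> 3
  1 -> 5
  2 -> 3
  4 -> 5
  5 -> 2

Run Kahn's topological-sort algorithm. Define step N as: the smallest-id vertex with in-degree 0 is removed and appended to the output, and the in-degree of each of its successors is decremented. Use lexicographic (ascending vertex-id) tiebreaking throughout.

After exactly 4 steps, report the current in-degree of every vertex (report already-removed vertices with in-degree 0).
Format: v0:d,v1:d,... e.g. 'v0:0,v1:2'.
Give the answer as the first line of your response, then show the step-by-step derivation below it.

v0:0,v1:0,v2:0,v3:1,v4:0,v5:0

step 1: output 0; order=[0]; indeg=(0,0,1,1,0,2)
step 2: output 1; order=[0,1]; indeg=(0,0,1,1,0,1)
step 3: output 4; order=[0,1,4]; indeg=(0,0,1,1,0,0)
step 4: output 5; order=[0,1,4,5]; indeg=(0,0,0,1,0,0)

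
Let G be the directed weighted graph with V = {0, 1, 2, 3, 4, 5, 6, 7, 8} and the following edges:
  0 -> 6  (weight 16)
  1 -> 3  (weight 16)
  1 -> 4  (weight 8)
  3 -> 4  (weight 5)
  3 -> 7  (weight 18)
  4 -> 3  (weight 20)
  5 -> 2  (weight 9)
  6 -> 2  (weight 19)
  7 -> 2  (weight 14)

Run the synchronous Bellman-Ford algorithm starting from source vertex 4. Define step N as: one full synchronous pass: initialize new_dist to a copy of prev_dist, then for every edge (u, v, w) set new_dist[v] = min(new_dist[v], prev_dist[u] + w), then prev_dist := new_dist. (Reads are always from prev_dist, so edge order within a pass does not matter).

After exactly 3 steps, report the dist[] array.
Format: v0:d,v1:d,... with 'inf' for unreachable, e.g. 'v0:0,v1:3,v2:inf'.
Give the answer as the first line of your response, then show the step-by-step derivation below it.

v0:inf,v1:inf,v2:52,v3:20,v4:0,v5:inf,v6:inf,v7:38,v8:inf

step 1: dist = v0:inf,v1:inf,v2:inf,v3:20,v4:0,v5:inf,v6:inf,v7:inf,v8:inf
step 2: dist = v0:inf,v1:inf,v2:inf,v3:20,v4:0,v5:inf,v6:inf,v7:38,v8:inf
step 3: dist = v0:inf,v1:inf,v2:52,v3:20,v4:0,v5:inf,v6:inf,v7:38,v8:inf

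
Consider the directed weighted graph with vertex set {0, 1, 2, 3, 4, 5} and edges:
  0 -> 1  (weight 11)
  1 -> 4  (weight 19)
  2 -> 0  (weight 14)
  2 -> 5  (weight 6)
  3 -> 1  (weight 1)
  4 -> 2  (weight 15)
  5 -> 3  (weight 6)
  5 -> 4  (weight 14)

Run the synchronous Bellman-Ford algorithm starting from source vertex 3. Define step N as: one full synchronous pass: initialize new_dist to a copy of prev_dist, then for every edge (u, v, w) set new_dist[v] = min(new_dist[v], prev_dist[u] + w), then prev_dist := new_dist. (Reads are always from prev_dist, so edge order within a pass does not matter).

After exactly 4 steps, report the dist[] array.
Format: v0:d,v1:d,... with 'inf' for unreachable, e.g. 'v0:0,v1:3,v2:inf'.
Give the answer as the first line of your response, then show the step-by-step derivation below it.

v0:49,v1:1,v2:35,v3:0,v4:20,v5:41

step 1: dist = v0:inf,v1:1,v2:inf,v3:0,v4:inf,v5:inf
step 2: dist = v0:inf,v1:1,v2:inf,v3:0,v4:20,v5:inf
step 3: dist = v0:inf,v1:1,v2:35,v3:0,v4:20,v5:inf
step 4: dist = v0:49,v1:1,v2:35,v3:0,v4:20,v5:41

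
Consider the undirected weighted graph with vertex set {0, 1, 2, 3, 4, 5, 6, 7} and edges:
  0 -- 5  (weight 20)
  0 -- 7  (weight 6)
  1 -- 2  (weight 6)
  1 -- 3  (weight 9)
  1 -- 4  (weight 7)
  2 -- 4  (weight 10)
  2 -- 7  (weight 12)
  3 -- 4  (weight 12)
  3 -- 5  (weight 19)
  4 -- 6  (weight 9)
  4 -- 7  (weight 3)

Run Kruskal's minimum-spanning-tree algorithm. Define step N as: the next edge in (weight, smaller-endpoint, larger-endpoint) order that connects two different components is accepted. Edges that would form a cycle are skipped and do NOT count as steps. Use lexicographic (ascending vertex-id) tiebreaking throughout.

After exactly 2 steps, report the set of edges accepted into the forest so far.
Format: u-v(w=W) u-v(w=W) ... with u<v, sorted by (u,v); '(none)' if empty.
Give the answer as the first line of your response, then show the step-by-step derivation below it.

0-7(w=6) 4-7(w=3)

step 1: add edge 4-7 (w=3); MST = {4-7(w=3)}
step 2: add edge 0-7 (w=6); MST = {0-7(w=6) 4-7(w=3)}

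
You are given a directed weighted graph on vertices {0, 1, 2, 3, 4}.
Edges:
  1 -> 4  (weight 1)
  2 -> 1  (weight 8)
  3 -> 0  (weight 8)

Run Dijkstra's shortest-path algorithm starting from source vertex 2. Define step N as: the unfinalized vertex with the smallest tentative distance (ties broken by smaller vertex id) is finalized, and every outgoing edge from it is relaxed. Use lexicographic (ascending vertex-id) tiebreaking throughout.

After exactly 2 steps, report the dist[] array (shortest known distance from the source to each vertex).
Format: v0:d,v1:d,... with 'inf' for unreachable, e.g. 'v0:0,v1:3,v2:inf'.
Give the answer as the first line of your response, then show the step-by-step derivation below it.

v0:inf,v1:8,v2:0,v3:inf,v4:9

step 1: dist = v0:inf,v1:8,v2:0,v3:inf,v4:inf
step 2: dist = v0:inf,v1:8,v2:0,v3:inf,v4:9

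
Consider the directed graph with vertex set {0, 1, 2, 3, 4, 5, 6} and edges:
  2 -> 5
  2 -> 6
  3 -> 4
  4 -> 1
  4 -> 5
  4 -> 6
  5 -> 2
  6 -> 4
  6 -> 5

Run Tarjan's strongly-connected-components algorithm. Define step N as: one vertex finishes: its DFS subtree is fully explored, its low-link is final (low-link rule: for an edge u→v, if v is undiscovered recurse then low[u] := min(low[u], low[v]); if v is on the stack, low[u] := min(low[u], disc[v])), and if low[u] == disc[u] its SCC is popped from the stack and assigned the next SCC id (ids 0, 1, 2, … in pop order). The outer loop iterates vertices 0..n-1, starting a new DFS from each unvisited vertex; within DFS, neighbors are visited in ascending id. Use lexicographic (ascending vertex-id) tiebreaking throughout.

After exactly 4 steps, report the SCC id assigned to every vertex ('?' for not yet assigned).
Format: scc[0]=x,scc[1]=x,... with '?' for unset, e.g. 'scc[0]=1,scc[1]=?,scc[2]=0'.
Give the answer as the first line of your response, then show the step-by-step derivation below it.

scc[0]=0,scc[1]=1,scc[2]=?,scc[3]=?,scc[4]=?,scc[5]=?,scc[6]=?

step 1: low=(low[0]=0,low[1]=?,low[2]=?,low[3]=?,low[4]=?,low[5]=?,low[6]=?); scc=(scc[0]=0,scc[1]=?,scc[2]=?,scc[3]=?,scc[4]=?,scc[5]=?,scc[6]=?)
step 2: low=(low[0]=0,low[1]=1,low[2]=?,low[3]=?,low[4]=?,low[5]=?,low[6]=?); scc=(scc[0]=0,scc[1]=1,scc[2]=?,scc[3]=?,scc[4]=?,scc[5]=?,scc[6]=?)
step 3: low=(low[0]=0,low[1]=1,low[2]=2,low[3]=?,low[4]=?,low[5]=2,low[6]=?); scc=(scc[0]=0,scc[1]=1,scc[2]=?,scc[3]=?,scc[4]=?,scc[5]=?,scc[6]=?)
step 4: low=(low[0]=0,low[1]=1,low[2]=2,low[3]=?,low[4]=3,low[5]=2,low[6]=4); scc=(scc[0]=0,scc[1]=1,scc[2]=?,scc[3]=?,scc[4]=?,scc[5]=?,scc[6]=?)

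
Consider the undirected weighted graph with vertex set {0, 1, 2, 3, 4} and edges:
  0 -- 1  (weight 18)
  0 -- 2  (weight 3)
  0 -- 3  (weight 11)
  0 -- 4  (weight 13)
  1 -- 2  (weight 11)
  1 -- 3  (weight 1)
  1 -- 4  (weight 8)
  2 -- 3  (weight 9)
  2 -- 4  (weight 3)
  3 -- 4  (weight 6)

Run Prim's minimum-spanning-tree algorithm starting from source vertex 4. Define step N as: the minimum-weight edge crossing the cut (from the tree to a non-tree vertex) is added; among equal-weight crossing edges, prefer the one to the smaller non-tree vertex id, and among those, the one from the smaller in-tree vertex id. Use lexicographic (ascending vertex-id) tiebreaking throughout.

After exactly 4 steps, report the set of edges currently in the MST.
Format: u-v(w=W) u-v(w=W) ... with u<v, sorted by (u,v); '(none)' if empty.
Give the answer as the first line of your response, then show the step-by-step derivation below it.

0-2(w=3) 1-3(w=1) 2-4(w=3) 3-4(w=6)

step 1: add edge 2-4 (w=3); MST = {2-4(w=3)}
step 2: add edge 0-2 (w=3); MST = {0-2(w=3) 2-4(w=3)}
step 3: add edge 3-4 (w=6); MST = {0-2(w=3) 2-4(w=3) 3-4(w=6)}
step 4: add edge 1-3 (w=1); MST = {0-2(w=3) 1-3(w=1) 2-4(w=3) 3-4(w=6)}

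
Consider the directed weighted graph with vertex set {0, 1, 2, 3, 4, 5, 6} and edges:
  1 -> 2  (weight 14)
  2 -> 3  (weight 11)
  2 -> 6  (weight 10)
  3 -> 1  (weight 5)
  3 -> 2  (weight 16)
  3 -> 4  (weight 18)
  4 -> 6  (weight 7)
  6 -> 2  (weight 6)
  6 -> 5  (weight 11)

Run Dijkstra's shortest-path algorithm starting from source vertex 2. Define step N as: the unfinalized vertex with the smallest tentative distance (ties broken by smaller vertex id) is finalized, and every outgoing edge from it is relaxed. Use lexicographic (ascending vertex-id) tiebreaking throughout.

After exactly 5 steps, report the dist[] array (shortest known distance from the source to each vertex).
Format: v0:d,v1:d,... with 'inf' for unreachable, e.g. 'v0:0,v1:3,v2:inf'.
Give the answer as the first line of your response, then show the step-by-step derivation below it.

v0:inf,v1:16,v2:0,v3:11,v4:29,v5:21,v6:10

step 1: dist = v0:inf,v1:inf,v2:0,v3:11,v4:inf,v5:inf,v6:10
step 2: dist = v0:inf,v1:inf,v2:0,v3:11,v4:inf,v5:21,v6:10
step 3: dist = v0:inf,v1:16,v2:0,v3:11,v4:29,v5:21,v6:10
step 4: dist = v0:inf,v1:16,v2:0,v3:11,v4:29,v5:21,v6:10
step 5: dist = v0:inf,v1:16,v2:0,v3:11,v4:29,v5:21,v6:10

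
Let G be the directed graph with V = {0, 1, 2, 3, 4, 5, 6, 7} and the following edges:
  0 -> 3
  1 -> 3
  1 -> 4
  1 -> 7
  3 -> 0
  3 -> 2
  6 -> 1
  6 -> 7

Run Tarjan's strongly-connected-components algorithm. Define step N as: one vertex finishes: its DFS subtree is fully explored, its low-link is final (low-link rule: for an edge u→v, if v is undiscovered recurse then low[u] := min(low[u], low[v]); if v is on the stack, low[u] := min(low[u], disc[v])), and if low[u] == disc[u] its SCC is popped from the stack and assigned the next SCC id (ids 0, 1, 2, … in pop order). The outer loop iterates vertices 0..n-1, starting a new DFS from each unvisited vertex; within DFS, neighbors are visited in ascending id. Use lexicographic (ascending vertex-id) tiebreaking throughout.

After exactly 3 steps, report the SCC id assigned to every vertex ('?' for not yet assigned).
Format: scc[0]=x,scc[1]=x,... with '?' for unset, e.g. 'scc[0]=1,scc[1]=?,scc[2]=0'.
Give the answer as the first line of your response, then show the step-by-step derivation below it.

scc[0]=1,scc[1]=?,scc[2]=0,scc[3]=1,scc[4]=?,scc[5]=?,scc[6]=?,scc[7]=?

step 1: low=(low[0]=0,low[1]=?,low[2]=2,low[3]=0,low[4]=?,low[5]=?,low[6]=?,low[7]=?); scc=(scc[0]=?,scc[1]=?,scc[2]=0,scc[3]=?,scc[4]=?,scc[5]=?,scc[6]=?,scc[7]=?)
step 2: low=(low[0]=0,low[1]=?,low[2]=2,low[3]=0,low[4]=?,low[5]=?,low[6]=?,low[7]=?); scc=(scc[0]=?,scc[1]=?,scc[2]=0,scc[3]=?,scc[4]=?,scc[5]=?,scc[6]=?,scc[7]=?)
step 3: low=(low[0]=0,low[1]=?,low[2]=2,low[3]=0,low[4]=?,low[5]=?,low[6]=?,low[7]=?); scc=(scc[0]=1,scc[1]=?,scc[2]=0,scc[3]=1,scc[4]=?,scc[5]=?,scc[6]=?,scc[7]=?)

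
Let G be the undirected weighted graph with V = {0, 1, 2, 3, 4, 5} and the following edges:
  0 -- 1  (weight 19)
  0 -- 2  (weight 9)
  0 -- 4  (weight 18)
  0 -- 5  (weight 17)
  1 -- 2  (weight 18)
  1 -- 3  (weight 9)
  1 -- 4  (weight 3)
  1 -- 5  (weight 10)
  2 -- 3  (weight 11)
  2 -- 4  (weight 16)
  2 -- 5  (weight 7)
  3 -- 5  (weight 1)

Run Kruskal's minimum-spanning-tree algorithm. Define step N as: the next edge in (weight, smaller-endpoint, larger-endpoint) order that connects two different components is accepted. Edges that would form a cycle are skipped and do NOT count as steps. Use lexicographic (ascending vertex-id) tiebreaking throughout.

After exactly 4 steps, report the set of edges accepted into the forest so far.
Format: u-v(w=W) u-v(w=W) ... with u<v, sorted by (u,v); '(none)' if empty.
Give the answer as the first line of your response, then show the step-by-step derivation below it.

0-2(w=9) 1-4(w=3) 2-5(w=7) 3-5(w=1)

step 1: add edge 3-5 (w=1); MST = {3-5(w=1)}
step 2: add edge 1-4 (w=3); MST = {1-4(w=3) 3-5(w=1)}
step 3: add edge 2-5 (w=7); MST = {1-4(w=3) 2-5(w=7) 3-5(w=1)}
step 4: add edge 0-2 (w=9); MST = {0-2(w=9) 1-4(w=3) 2-5(w=7) 3-5(w=1)}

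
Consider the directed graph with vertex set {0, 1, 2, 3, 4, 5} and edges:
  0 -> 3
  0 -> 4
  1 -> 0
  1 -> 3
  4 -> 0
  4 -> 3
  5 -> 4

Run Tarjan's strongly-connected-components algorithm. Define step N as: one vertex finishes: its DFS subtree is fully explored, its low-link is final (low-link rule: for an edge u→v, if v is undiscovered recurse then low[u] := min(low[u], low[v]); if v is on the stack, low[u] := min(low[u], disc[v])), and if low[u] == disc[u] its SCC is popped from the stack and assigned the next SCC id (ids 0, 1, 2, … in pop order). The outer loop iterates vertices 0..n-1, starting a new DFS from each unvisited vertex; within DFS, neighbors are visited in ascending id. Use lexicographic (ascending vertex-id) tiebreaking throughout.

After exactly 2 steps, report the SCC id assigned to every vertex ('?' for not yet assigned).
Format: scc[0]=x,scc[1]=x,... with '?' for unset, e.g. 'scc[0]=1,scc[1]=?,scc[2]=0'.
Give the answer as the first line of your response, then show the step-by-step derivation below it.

scc[0]=?,scc[1]=?,scc[2]=?,scc[3]=0,scc[4]=?,scc[5]=?

step 1: low=(low[0]=0,low[1]=?,low[2]=?,low[3]=1,low[4]=?,low[5]=?); scc=(scc[0]=?,scc[1]=?,scc[2]=?,scc[3]=0,scc[4]=?,scc[5]=?)
step 2: low=(low[0]=0,low[1]=?,low[2]=?,low[3]=1,low[4]=0,low[5]=?); scc=(scc[0]=?,scc[1]=?,scc[2]=?,scc[3]=0,scc[4]=?,scc[5]=?)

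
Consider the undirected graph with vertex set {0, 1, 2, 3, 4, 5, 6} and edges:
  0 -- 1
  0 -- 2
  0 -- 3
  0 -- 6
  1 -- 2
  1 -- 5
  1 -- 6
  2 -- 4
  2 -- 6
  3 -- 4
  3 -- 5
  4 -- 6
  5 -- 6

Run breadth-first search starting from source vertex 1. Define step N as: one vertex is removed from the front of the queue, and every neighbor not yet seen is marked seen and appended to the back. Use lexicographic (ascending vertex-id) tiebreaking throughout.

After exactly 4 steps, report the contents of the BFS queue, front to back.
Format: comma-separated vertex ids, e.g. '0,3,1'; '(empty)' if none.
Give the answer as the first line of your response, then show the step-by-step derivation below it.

6,3,4

step 1: dequeue 1; queue=[0,2,5,6]; order=1
step 2: dequeue 0; queue=[2,5,6,3]; order=1,0
step 3: dequeue 2; queue=[5,6,3,4]; order=1,0,2
step 4: dequeue 5; queue=[6,3,4]; order=1,0,2,5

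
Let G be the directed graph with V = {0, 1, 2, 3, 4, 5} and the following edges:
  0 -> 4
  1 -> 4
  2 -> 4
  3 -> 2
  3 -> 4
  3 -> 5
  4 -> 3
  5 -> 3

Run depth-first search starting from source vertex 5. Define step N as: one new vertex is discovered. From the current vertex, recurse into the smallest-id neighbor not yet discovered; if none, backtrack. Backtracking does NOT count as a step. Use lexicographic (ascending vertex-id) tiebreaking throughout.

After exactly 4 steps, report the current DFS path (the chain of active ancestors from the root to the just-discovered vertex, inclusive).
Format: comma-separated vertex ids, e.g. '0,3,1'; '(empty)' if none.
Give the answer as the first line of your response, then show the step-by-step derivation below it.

5,3,2,4

step 1: discover 5; path=5; order=5
step 2: discover 3; path=5>3; order=5,3
step 3: discover 2; path=5>3>2; order=5,3,2
step 4: discover 4; path=5>3>2>4; order=5,3,2,4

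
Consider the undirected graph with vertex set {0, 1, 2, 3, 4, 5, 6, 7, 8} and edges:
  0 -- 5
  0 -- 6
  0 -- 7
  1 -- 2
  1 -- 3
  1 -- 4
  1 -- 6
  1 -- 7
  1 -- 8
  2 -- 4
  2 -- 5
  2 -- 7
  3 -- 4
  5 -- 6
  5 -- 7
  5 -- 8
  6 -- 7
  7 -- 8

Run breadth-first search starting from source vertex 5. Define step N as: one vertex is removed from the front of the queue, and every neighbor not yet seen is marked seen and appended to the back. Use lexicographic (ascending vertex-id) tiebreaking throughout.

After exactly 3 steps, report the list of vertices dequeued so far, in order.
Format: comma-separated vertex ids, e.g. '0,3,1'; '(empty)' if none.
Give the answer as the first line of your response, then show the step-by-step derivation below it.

5,0,2

step 1: dequeue 5; queue=[0,2,6,7,8]; order=5
step 2: dequeue 0; queue=[2,6,7,8]; order=5,0
step 3: dequeue 2; queue=[6,7,8,1,4]; order=5,0,2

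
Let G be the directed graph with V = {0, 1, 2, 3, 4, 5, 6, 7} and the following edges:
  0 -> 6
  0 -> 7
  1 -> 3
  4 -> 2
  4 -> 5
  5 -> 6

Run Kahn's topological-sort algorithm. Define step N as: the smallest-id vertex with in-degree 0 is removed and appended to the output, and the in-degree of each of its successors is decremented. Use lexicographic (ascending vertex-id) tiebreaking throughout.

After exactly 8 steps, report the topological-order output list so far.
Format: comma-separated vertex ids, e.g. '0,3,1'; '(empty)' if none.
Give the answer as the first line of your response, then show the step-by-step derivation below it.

0,1,3,4,2,5,6,7

step 1: output 0; order=[0]; indeg=(0,0,1,1,0,1,1,0)
step 2: output 1; order=[0,1]; indeg=(0,0,1,0,0,1,1,0)
step 3: output 3; order=[0,1,3]; indeg=(0,0,1,0,0,1,1,0)
step 4: output 4; order=[0,1,3,4]; indeg=(0,0,0,0,0,0,1,0)
step 5: output 2; order=[0,1,3,4,2]; indeg=(0,0,0,0,0,0,1,0)
step 6: output 5; order=[0,1,3,4,2,5]; indeg=(0,0,0,0,0,0,0,0)
step 7: output 6; order=[0,1,3,4,2,5,6]; indeg=(0,0,0,0,0,0,0,0)
step 8: output 7; order=[0,1,3,4,2,5,6,7]; indeg=(0,0,0,0,0,0,0,0)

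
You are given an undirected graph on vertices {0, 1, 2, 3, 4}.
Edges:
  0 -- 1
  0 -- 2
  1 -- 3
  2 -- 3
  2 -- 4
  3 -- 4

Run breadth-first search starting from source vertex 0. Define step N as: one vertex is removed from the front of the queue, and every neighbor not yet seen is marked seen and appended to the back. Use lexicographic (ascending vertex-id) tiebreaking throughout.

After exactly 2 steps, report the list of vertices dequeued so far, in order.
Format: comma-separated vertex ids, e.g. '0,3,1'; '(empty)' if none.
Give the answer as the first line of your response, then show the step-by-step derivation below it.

0,1

step 1: dequeue 0; queue=[1,2]; order=0
step 2: dequeue 1; queue=[2,3]; order=0,1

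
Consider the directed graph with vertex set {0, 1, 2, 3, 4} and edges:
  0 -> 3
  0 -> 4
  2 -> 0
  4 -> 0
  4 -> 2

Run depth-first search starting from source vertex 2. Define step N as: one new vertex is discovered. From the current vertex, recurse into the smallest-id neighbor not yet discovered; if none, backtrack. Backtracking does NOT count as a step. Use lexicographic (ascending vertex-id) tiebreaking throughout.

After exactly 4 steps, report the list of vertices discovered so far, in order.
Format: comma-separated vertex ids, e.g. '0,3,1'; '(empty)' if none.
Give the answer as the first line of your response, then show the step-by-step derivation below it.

2,0,3,4

step 1: discover 2; path=2; order=2
step 2: discover 0; path=2>0; order=2,0
step 3: discover 3; path=2>0>3; order=2,0,3
step 4: discover 4; path=2>0>4; order=2,0,3,4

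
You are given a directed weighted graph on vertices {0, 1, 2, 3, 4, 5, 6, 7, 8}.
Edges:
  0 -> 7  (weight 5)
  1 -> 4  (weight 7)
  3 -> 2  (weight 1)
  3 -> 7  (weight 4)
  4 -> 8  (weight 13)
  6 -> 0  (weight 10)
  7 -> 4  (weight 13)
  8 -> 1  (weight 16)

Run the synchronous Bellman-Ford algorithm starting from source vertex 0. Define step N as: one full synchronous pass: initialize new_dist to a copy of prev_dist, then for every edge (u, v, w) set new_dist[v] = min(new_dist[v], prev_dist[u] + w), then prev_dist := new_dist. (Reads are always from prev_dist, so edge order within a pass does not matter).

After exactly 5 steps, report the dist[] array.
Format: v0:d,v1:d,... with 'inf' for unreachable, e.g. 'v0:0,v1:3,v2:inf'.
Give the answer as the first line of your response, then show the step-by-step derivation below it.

v0:0,v1:47,v2:inf,v3:inf,v4:18,v5:inf,v6:inf,v7:5,v8:31

step 1: dist = v0:0,v1:inf,v2:inf,v3:inf,v4:inf,v5:inf,v6:inf,v7:5,v8:inf
step 2: dist = v0:0,v1:inf,v2:inf,v3:inf,v4:18,v5:inf,v6:inf,v7:5,v8:inf
step 3: dist = v0:0,v1:inf,v2:inf,v3:inf,v4:18,v5:inf,v6:inf,v7:5,v8:31
step 4: dist = v0:0,v1:47,v2:inf,v3:inf,v4:18,v5:inf,v6:inf,v7:5,v8:31
step 5: dist = v0:0,v1:47,v2:inf,v3:inf,v4:18,v5:inf,v6:inf,v7:5,v8:31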